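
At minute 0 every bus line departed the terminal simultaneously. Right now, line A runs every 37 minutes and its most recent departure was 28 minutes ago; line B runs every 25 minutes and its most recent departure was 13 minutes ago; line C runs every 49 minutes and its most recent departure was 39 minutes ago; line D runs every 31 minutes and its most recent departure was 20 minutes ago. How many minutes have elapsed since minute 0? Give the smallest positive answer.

706913

The moduli are pairwise coprime; N = 37·25·49·31 = 1405075.
N/37 = 37975; 37975 ≡ 13 (mod 37); 13·20 ≡ 1, so inverse 20.
N/25 = 56203; 56203 ≡ 3 (mod 25); 3·17 ≡ 1, so inverse 17.
N/49 = 28675; 28675 ≡ 10 (mod 49); 10·5 ≡ 1, so inverse 5.
N/31 = 45325; 45325 ≡ 3 (mod 31); 3·21 ≡ 1, so inverse 21.
t ≡ 28·37975·20 + 13·56203·17 + 39·28675·5 + 20·45325·21 = 58314988.
58314988 mod 1405075 = 706913.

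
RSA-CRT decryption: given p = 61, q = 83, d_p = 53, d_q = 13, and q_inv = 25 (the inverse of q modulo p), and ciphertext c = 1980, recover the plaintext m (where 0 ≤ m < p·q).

3546

m₁ = c^(d_p) mod p: c ≡ 28 (mod 61), and 28^53 mod 61 = 8.
m₂ = c^(d_q) mod q: c ≡ 71 (mod 83), and 71^13 mod 83 = 60.
h = q_inv·(m₁ − m₂) mod p = 25·(8 − 60) mod 61 = 42.
m = m₂ + h·q = 60 + 42·83 = 3546.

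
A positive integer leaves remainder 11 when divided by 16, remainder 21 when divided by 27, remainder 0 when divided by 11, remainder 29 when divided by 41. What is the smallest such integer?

The moduli are pairwise coprime; N = 16·27·11·41 = 194832.
N/16 = 12177; 12177 ≡ 1 (mod 16), inverse 1.
N/27 = 7216; 7216 ≡ 7 (mod 27); 7·4 ≡ 1, so inverse 4.
N/11 = 17712; 17712 ≡ 2 (mod 11); 2·6 ≡ 1, so inverse 6.
N/41 = 4752; 4752 ≡ 37 (mod 41); 37·10 ≡ 1, so inverse 10.
x ≡ 11·12177·1 + 21·7216·4 + 0·17712·6 + 29·4752·10 = 2118171.
2118171 mod 194832 = 169851.

169851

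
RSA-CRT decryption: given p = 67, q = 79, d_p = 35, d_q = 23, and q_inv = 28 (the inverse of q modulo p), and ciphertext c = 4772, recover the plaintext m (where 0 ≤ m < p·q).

m₁ = c^(d_p) mod p: c ≡ 15 (mod 67), and 15^35 mod 67 = 24.
m₂ = c^(d_q) mod q: c ≡ 32 (mod 79), and 32^23 mod 79 = 20.
h = q_inv·(m₁ − m₂) mod p = 28·(24 − 20) mod 67 = 45.
m = m₂ + h·q = 20 + 45·79 = 3575.

3575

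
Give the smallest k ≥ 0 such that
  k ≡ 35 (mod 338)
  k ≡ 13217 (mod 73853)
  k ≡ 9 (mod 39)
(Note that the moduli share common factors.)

Combine the congruences pairwise.
gcd(338, 73853) = 169 and 169 | (13217 − 35), so the pair is consistent; merging gives k ≡ 13217 (mod 147706), where 147706 = lcm(338, 73853).
gcd(147706, 39) = 13 and 13 | (9 − 13217), so the pair is consistent; merging gives k ≡ 160923 (mod 443118), where 443118 = lcm(147706, 39).
The solution is unique modulo lcm(338, 73853, 39) = 443118.

160923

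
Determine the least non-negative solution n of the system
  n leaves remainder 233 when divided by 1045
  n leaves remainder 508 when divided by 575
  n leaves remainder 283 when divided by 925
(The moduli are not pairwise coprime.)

1531158

gcd(1045, 575) = 5 and 5 | (508 − 233), so the pair is consistent; merging gives n ≡ 89058 (mod 120175), where 120175 = lcm(1045, 575).
gcd(120175, 925) = 25 and 25 | (283 − 89058), so the pair is consistent; merging gives n ≡ 1531158 (mod 4446475), where 4446475 = lcm(120175, 925).
The solution is unique modulo lcm(1045, 575, 925) = 4446475.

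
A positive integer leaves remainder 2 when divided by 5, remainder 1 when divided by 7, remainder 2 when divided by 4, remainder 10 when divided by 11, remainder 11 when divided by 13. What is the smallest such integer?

Combine the congruences pairwise.
From N ≡ 2 (mod 5) write N = 2 + 5t. Substituting into N ≡ 1 (mod 7) gives 5t ≡ 6 (mod 7), and since 5⁻¹ ≡ 3 (mod 7), t ≡ 4. Hence N ≡ 2 + 5·4 = 22 (mod 35).
From N ≡ 22 (mod 35) write N = 22 + 35t. Substituting into N ≡ 2 (mod 4) gives 35t ≡ 0 (mod 4), and since 3⁻¹ ≡ 3 (mod 4), t ≡ 0. Hence N ≡ 22 + 35·0 = 22 (mod 140).
From N ≡ 22 (mod 140) write N = 22 + 140t. Substituting into N ≡ 10 (mod 11) gives 140t ≡ 10 (mod 11), and since 8⁻¹ ≡ 7 (mod 11), t ≡ 4. Hence N ≡ 22 + 140·4 = 582 (mod 1540).
From N ≡ 582 (mod 1540) write N = 582 + 1540t. Substituting into N ≡ 11 (mod 13) gives 1540t ≡ 1 (mod 13), and since 6⁻¹ ≡ 11 (mod 13), t ≡ 11. Hence N ≡ 582 + 1540·11 = 17522 (mod 20020).

17522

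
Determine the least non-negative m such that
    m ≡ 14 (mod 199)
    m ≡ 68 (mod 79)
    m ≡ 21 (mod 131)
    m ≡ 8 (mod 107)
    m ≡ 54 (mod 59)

1609193017

The moduli are pairwise coprime; N = 199·79·131·107·59 = 13001314163.
N/199 = 65333237; 65333237 ≡ 144 (mod 199); 144·123 ≡ 1, so inverse 123.
N/79 = 164573597; 164573597 ≡ 7 (mod 79); 7·34 ≡ 1, so inverse 34.
N/131 = 99246673; 99246673 ≡ 25 (mod 131); 25·21 ≡ 1, so inverse 21.
N/107 = 121507609; 121507609 ≡ 14 (mod 107); 14·23 ≡ 1, so inverse 23.
N/59 = 220361257; 220361257 ≡ 33 (mod 59); 33·34 ≡ 1, so inverse 34.
m ≡ 14·65333237·123 + 68·164573597·34 + 21·99246673·21 + 8·121507609·23 + 54·220361257·34 = 963706441079.
963706441079 mod 13001314163 = 1609193017.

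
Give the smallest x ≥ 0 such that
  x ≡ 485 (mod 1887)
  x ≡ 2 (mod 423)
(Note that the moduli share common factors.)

225038

gcd(1887, 423) = 3 and 3 | (2 − 485), so the pair is consistent; merging gives x ≡ 225038 (mod 266067), where 266067 = lcm(1887, 423).
The solution is unique modulo lcm(1887, 423) = 266067.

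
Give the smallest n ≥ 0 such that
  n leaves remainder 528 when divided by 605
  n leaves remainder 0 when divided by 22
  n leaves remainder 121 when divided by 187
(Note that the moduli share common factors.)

Combine the congruences pairwise.
gcd(605, 22) = 11 and 11 | (0 − 528), so the pair is consistent; merging gives n ≡ 528 (mod 1210), where 1210 = lcm(605, 22).
gcd(1210, 187) = 11 and 11 | (121 − 528), so the pair is consistent; merging gives n ≡ 7788 (mod 20570), where 20570 = lcm(1210, 187).
The solution is unique modulo lcm(605, 22, 187) = 20570.

7788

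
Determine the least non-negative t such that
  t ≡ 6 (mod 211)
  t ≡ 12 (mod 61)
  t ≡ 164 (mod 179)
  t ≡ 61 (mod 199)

From t ≡ 6 (mod 211) write t = 6 + 211s. Substituting into t ≡ 12 (mod 61) gives 211s ≡ 6 (mod 61), and since 28⁻¹ ≡ 24 (mod 61), s ≡ 22. Hence t ≡ 6 + 211·22 = 4648 (mod 12871).
From t ≡ 4648 (mod 12871) write t = 4648 + 12871s. Substituting into t ≡ 164 (mod 179) gives 12871s ≡ 170 (mod 179), and since 162⁻¹ ≡ 21 (mod 179), s ≡ 169. Hence t ≡ 4648 + 12871·169 = 2179847 (mod 2303909).
From t ≡ 2179847 (mod 2303909) write t = 2179847 + 2303909s. Substituting into t ≡ 61 (mod 199) gives 2303909s ≡ 60 (mod 199), and since 86⁻¹ ≡ 81 (mod 199), s ≡ 84. Hence t ≡ 2179847 + 2303909·84 = 195708203 (mod 458477891).

195708203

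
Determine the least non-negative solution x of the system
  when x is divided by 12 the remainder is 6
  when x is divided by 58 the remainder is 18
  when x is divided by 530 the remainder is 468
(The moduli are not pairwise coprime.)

Combine the congruences pairwise.
gcd(12, 58) = 2 and 2 | (18 − 6), so the pair is consistent; merging gives x ≡ 18 (mod 348), where 348 = lcm(12, 58).
gcd(348, 530) = 2 and 2 | (468 − 18), so the pair is consistent; merging gives x ≡ 5238 (mod 92220), where 92220 = lcm(348, 530).
The solution is unique modulo lcm(12, 58, 530) = 92220.

5238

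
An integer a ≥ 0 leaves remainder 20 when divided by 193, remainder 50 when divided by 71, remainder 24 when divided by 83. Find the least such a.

The moduli are pairwise coprime; N = 193·71·83 = 1137349.
N/193 = 5893; 5893 ≡ 103 (mod 193); 103·15 ≡ 1, so inverse 15.
N/71 = 16019; 16019 ≡ 44 (mod 71); 44·21 ≡ 1, so inverse 21.
N/83 = 13703; 13703 ≡ 8 (mod 83); 8·52 ≡ 1, so inverse 52.
a ≡ 20·5893·15 + 50·16019·21 + 24·13703·52 = 35689194.
35689194 mod 1137349 = 431375.

431375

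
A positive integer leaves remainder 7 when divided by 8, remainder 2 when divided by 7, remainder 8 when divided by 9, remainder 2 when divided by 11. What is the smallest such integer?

4391

From x ≡ 7 (mod 8) write x = 7 + 8t. Substituting into x ≡ 2 (mod 7) gives 8t ≡ 2 (mod 7), and since 1⁻¹ ≡ 1 (mod 7), t ≡ 2. Hence x ≡ 7 + 8·2 = 23 (mod 56).
From x ≡ 23 (mod 56) write x = 23 + 56t. Substituting into x ≡ 8 (mod 9) gives 56t ≡ 3 (mod 9), and since 2⁻¹ ≡ 5 (mod 9), t ≡ 6. Hence x ≡ 23 + 56·6 = 359 (mod 504).
From x ≡ 359 (mod 504) write x = 359 + 504t. Substituting into x ≡ 2 (mod 11) gives 504t ≡ 6 (mod 11), and since 9⁻¹ ≡ 5 (mod 11), t ≡ 8. Hence x ≡ 359 + 504·8 = 4391 (mod 5544).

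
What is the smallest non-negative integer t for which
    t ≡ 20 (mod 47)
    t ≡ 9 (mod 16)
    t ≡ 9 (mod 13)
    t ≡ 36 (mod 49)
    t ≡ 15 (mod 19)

8997465

Combine the congruences pairwise.
From t ≡ 20 (mod 47) write t = 20 + 47s. Substituting into t ≡ 9 (mod 16) gives 47s ≡ 5 (mod 16), and since 15⁻¹ ≡ 15 (mod 16), s ≡ 11. Hence t ≡ 20 + 47·11 = 537 (mod 752).
From t ≡ 537 (mod 752) write t = 537 + 752s. Substituting into t ≡ 9 (mod 13) gives 752s ≡ 5 (mod 13), and since 11⁻¹ ≡ 6 (mod 13), s ≡ 4. Hence t ≡ 537 + 752·4 = 3545 (mod 9776).
From t ≡ 3545 (mod 9776) write t = 3545 + 9776s. Substituting into t ≡ 36 (mod 49) gives 9776s ≡ 19 (mod 49), and since 25⁻¹ ≡ 2 (mod 49), s ≡ 38. Hence t ≡ 3545 + 9776·38 = 375033 (mod 479024).
From t ≡ 375033 (mod 479024) write t = 375033 + 479024s. Substituting into t ≡ 15 (mod 19) gives 479024s ≡ 4 (mod 19), and since 15⁻¹ ≡ 14 (mod 19), s ≡ 18. Hence t ≡ 375033 + 479024·18 = 8997465 (mod 9101456).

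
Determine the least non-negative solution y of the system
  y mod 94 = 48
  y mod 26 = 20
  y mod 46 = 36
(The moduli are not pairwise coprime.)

8132

gcd(94, 26) = 2 and 2 | (20 − 48), so the pair is consistent; merging gives y ≡ 800 (mod 1222), where 1222 = lcm(94, 26).
gcd(1222, 46) = 2 and 2 | (36 − 800), so the pair is consistent; merging gives y ≡ 8132 (mod 28106), where 28106 = lcm(1222, 46).
The solution is unique modulo lcm(94, 26, 46) = 28106.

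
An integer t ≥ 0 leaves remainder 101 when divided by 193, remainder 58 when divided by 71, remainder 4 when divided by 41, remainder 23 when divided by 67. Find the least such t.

31563321

The moduli are pairwise coprime; N = 193·71·41·67 = 37642141.
N/193 = 195037; 195037 ≡ 107 (mod 193); 107·92 ≡ 1, so inverse 92.
N/71 = 530171; 530171 ≡ 14 (mod 71); 14·66 ≡ 1, so inverse 66.
N/41 = 918101; 918101 ≡ 29 (mod 41); 29·17 ≡ 1, so inverse 17.
N/67 = 561823; 561823 ≡ 28 (mod 67); 28·12 ≡ 1, so inverse 12.
t ≡ 101·195037·92 + 58·530171·66 + 4·918101·17 + 23·561823·12 = 4059272408.
4059272408 mod 37642141 = 31563321.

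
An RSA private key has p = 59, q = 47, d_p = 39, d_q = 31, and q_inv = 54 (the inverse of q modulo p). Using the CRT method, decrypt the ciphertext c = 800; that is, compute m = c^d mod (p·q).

m₁ = c^(d_p) mod p: c ≡ 33 (mod 59), and 33^39 mod 59 = 11.
m₂ = c^(d_q) mod q: c ≡ 1 (mod 47), and 1^31 mod 47 = 1.
h = q_inv·(m₁ − m₂) mod p = 54·(11 − 1) mod 59 = 9.
m = m₂ + h·q = 1 + 9·47 = 424.

424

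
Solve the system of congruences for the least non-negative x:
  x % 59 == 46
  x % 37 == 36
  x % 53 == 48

The moduli are pairwise coprime; N = 59·37·53 = 115699.
N/59 = 1961; 1961 ≡ 14 (mod 59); 14·38 ≡ 1, so inverse 38.
N/37 = 3127; 3127 ≡ 19 (mod 37); 19·2 ≡ 1, so inverse 2.
N/53 = 2183; 2183 ≡ 10 (mod 53); 10·16 ≡ 1, so inverse 16.
x ≡ 46·1961·38 + 36·3127·2 + 48·2183·16 = 5329516.
5329516 mod 115699 = 7362.

7362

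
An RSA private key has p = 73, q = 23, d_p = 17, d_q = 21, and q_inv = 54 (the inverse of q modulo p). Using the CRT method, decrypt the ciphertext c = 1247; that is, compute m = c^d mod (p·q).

888

m₁ = c^(d_p) mod p: c ≡ 6 (mod 73), and 6^17 mod 73 = 12.
m₂ = c^(d_q) mod q: c ≡ 5 (mod 23), and 5^21 mod 23 = 14.
h = q_inv·(m₁ − m₂) mod p = 54·(12 − 14) mod 73 = 38.
m = m₂ + h·q = 14 + 38·23 = 888.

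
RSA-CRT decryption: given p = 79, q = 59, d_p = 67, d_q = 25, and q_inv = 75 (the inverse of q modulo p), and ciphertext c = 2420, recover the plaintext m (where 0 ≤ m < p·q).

m₁ = c^(d_p) mod p: c ≡ 50 (mod 79), and 50^67 mod 79 = 40.
m₂ = c^(d_q) mod q: c ≡ 1 (mod 59), and 1^25 mod 59 = 1.
h = q_inv·(m₁ − m₂) mod p = 75·(40 − 1) mod 79 = 2.
m = m₂ + h·q = 1 + 2·59 = 119.

119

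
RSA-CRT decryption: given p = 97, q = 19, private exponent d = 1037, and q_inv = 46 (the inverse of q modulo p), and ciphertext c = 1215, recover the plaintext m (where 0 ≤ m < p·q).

d_p = d mod (p−1) = 1037 mod 96 = 77; d_q = d mod (q−1) = 11.
m₁ = c^(d_p) mod p: c ≡ 51 (mod 97), and 51^77 mod 97 = 69.
m₂ = c^(d_q) mod q: c ≡ 18 (mod 19), and 18^11 mod 19 = 18.
h = q_inv·(m₁ − m₂) mod p = 46·(69 − 18) mod 97 = 18.
m = m₂ + h·q = 18 + 18·19 = 360.

360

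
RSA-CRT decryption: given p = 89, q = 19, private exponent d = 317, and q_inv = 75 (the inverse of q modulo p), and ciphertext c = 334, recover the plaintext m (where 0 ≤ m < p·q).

995

d_p = d mod (p−1) = 317 mod 88 = 53; d_q = d mod (q−1) = 11.
m₁ = c^(d_p) mod p: c ≡ 67 (mod 89), and 67^53 mod 89 = 16.
m₂ = c^(d_q) mod q: c ≡ 11 (mod 19), and 11^11 mod 19 = 7.
h = q_inv·(m₁ − m₂) mod p = 75·(16 − 7) mod 89 = 52.
m = m₂ + h·q = 7 + 52·19 = 995.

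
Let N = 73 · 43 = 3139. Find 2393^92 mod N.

Mod 73: 2393 ≡ 57; by Fermat, exponent reduces to 92 mod 72 = 20; 57^20 ≡ 37 (mod 73).
Mod 43: 2393 ≡ 28; by Fermat, exponent reduces to 92 mod 42 = 8; 28^8 ≡ 24 (mod 43).
Combine by CRT: x ≡ 37 (mod 73), x ≡ 24 (mod 43) ⇒ x ≡ 110 (mod 3139).

110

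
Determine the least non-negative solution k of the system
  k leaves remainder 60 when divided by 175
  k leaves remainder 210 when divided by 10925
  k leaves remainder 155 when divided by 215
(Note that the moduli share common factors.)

896060

Combine the congruences pairwise.
gcd(175, 10925) = 25 and 25 | (210 − 60), so the pair is consistent; merging gives k ≡ 54835 (mod 76475), where 76475 = lcm(175, 10925).
gcd(76475, 215) = 5 and 5 | (155 − 54835), so the pair is consistent; merging gives k ≡ 896060 (mod 3288425), where 3288425 = lcm(76475, 215).
The solution is unique modulo lcm(175, 10925, 215) = 3288425.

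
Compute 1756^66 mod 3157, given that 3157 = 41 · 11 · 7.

554

Mod 41: 1756 ≡ 34; by Fermat, exponent reduces to 66 mod 40 = 26; 34^26 ≡ 21 (mod 41).
Mod 11: 1756 ≡ 7; by Fermat, exponent reduces to 66 mod 10 = 6; 7^6 ≡ 4 (mod 11).
Mod 7: 1756 ≡ 6; since 6 | 66, by Fermat 6^66 ≡ 1 (mod 7).
Combine by CRT: x ≡ 21 (mod 41), x ≡ 4 (mod 11), x ≡ 1 (mod 7) ⇒ x ≡ 554 (mod 3157).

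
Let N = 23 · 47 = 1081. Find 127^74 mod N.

Mod 23: 127 ≡ 12; by Fermat, exponent reduces to 74 mod 22 = 8; 12^8 ≡ 8 (mod 23).
Mod 47: 127 ≡ 33; by Fermat, exponent reduces to 74 mod 46 = 28; 33^28 ≡ 3 (mod 47).
Combine by CRT: x ≡ 8 (mod 23), x ≡ 3 (mod 47) ⇒ x ≡ 238 (mod 1081).

238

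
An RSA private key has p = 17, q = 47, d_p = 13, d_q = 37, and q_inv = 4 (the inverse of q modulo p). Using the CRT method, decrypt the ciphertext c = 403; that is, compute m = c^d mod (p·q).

m₁ = c^(d_p) mod p: c ≡ 12 (mod 17), and 12^13 mod 17 = 14.
m₂ = c^(d_q) mod q: c ≡ 27 (mod 47), and 27^37 mod 47 = 18.
h = q_inv·(m₁ − m₂) mod p = 4·(14 − 18) mod 17 = 1.
m = m₂ + h·q = 18 + 1·47 = 65.

65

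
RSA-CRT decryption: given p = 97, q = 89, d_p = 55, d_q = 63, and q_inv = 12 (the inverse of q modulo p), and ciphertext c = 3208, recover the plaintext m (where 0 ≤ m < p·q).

3770

m₁ = c^(d_p) mod p: c ≡ 7 (mod 97), and 7^55 mod 97 = 84.
m₂ = c^(d_q) mod q: c ≡ 4 (mod 89), and 4^63 mod 89 = 32.
h = q_inv·(m₁ − m₂) mod p = 12·(84 − 32) mod 97 = 42.
m = m₂ + h·q = 32 + 42·89 = 3770.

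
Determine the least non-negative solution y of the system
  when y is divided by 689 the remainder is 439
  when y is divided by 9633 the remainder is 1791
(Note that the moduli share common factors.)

Combine the congruences pairwise.
gcd(689, 9633) = 13 and 13 | (1791 − 439), so the pair is consistent; merging gives y ≡ 493074 (mod 510549), where 510549 = lcm(689, 9633).
The solution is unique modulo lcm(689, 9633) = 510549.

493074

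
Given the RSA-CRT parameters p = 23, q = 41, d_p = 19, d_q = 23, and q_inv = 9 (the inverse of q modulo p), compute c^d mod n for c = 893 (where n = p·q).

911

m₁ = c^(d_p) mod p: c ≡ 19 (mod 23), and 19^19 mod 23 = 14.
m₂ = c^(d_q) mod q: c ≡ 32 (mod 41), and 32^23 mod 41 = 9.
h = q_inv·(m₁ − m₂) mod p = 9·(14 − 9) mod 23 = 22.
m = m₂ + h·q = 9 + 22·41 = 911.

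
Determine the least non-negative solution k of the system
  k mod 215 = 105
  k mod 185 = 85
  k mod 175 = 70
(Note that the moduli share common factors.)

132545

gcd(215, 185) = 5 and 5 | (85 − 105), so the pair is consistent; merging gives k ≡ 5265 (mod 7955), where 7955 = lcm(215, 185).
gcd(7955, 175) = 5 and 5 | (70 − 5265), so the pair is consistent; merging gives k ≡ 132545 (mod 278425), where 278425 = lcm(7955, 175).
The solution is unique modulo lcm(215, 185, 175) = 278425.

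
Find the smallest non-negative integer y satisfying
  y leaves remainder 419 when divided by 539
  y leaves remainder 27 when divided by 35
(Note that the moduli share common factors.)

Combine the congruences pairwise.
gcd(539, 35) = 7 and 7 | (27 − 419), so the pair is consistent; merging gives y ≡ 1497 (mod 2695), where 2695 = lcm(539, 35).
The solution is unique modulo lcm(539, 35) = 2695.

1497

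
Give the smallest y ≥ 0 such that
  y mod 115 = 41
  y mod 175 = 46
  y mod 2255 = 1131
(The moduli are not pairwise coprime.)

gcd(115, 175) = 5 and 5 | (46 − 41), so the pair is consistent; merging gives y ≡ 3721 (mod 4025), where 4025 = lcm(115, 175).
gcd(4025, 2255) = 5 and 5 | (1131 − 3721), so the pair is consistent; merging gives y ≡ 1484921 (mod 1815275), where 1815275 = lcm(4025, 2255).
The solution is unique modulo lcm(115, 175, 2255) = 1815275.

1484921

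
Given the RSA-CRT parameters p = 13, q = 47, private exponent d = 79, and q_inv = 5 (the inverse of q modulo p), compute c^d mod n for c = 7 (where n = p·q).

d_p = d mod (p−1) = 79 mod 12 = 7; d_q = d mod (q−1) = 33.
m₁ = c^(d_p) mod p: c ≡ 7 (mod 13), and 7^7 mod 13 = 6.
m₂ = c^(d_q) mod q: c ≡ 7 (mod 47), and 7^33 mod 47 = 32.
h = q_inv·(m₁ − m₂) mod p = 5·(6 − 32) mod 13 = 0.
m = m₂ + h·q = 32 + 0·47 = 32.

32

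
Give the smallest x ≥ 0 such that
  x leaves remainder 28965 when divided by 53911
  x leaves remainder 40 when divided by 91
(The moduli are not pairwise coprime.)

gcd(53911, 91) = 13 and 13 | (40 − 28965), so the pair is consistent; merging gives x ≡ 298520 (mod 377377), where 377377 = lcm(53911, 91).
The solution is unique modulo lcm(53911, 91) = 377377.

298520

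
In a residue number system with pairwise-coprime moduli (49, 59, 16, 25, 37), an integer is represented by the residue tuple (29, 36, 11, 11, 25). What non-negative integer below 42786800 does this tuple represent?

2426411

From x ≡ 29 (mod 49) write x = 29 + 49t. Substituting into x ≡ 36 (mod 59) gives 49t ≡ 7 (mod 59), and since 49⁻¹ ≡ 53 (mod 59), t ≡ 17. Hence x ≡ 29 + 49·17 = 862 (mod 2891).
From x ≡ 862 (mod 2891) write x = 862 + 2891t. Substituting into x ≡ 11 (mod 16) gives 2891t ≡ 13 (mod 16), and since 11⁻¹ ≡ 3 (mod 16), t ≡ 7. Hence x ≡ 862 + 2891·7 = 21099 (mod 46256).
From x ≡ 21099 (mod 46256) write x = 21099 + 46256t. Substituting into x ≡ 11 (mod 25) gives 46256t ≡ 12 (mod 25), and since 6⁻¹ ≡ 21 (mod 25), t ≡ 2. Hence x ≡ 21099 + 46256·2 = 113611 (mod 1156400).
From x ≡ 113611 (mod 1156400) write x = 113611 + 1156400t. Substituting into x ≡ 25 (mod 37) gives 1156400t ≡ 4 (mod 37), and since 2⁻¹ ≡ 19 (mod 37), t ≡ 2. Hence x ≡ 113611 + 1156400·2 = 2426411 (mod 42786800).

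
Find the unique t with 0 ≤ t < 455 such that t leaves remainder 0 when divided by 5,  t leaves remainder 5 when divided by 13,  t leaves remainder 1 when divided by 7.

The moduli are pairwise coprime; N = 5·13·7 = 455.
N/5 = 91; 91 ≡ 1 (mod 5), inverse 1.
N/13 = 35; 35 ≡ 9 (mod 13); 9·3 ≡ 1, so inverse 3.
N/7 = 65; 65 ≡ 2 (mod 7); 2·4 ≡ 1, so inverse 4.
t ≡ 0·91·1 + 5·35·3 + 1·65·4 = 785.
785 mod 455 = 330.

330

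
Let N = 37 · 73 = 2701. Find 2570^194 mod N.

1187

Mod 37: 2570 ≡ 17; by Fermat, exponent reduces to 194 mod 36 = 14; 17^14 ≡ 3 (mod 37).
Mod 73: 2570 ≡ 15; by Fermat, exponent reduces to 194 mod 72 = 50; 15^50 ≡ 19 (mod 73).
Combine by CRT: x ≡ 3 (mod 37), x ≡ 19 (mod 73) ⇒ x ≡ 1187 (mod 2701).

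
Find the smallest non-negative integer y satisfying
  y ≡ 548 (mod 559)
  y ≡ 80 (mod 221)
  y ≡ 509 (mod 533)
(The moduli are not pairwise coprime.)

gcd(559, 221) = 13 and 13 | (80 − 548), so the pair is consistent; merging gives y ≡ 7815 (mod 9503), where 9503 = lcm(559, 221).
gcd(9503, 533) = 13 and 13 | (509 − 7815), so the pair is consistent; merging gives y ≡ 102845 (mod 389623), where 389623 = lcm(9503, 533).
The solution is unique modulo lcm(559, 221, 533) = 389623.

102845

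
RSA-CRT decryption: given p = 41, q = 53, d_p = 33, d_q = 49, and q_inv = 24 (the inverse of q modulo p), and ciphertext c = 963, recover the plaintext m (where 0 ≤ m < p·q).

m₁ = c^(d_p) mod p: c ≡ 20 (mod 41), and 20^33 mod 41 = 36.
m₂ = c^(d_q) mod q: c ≡ 9 (mod 53), and 9^49 mod 53 = 4.
h = q_inv·(m₁ − m₂) mod p = 24·(36 − 4) mod 41 = 30.
m = m₂ + h·q = 4 + 30·53 = 1594.

1594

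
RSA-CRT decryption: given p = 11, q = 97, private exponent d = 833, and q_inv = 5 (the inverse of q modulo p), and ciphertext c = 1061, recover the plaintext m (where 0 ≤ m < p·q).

d_p = d mod (p−1) = 833 mod 10 = 3; d_q = d mod (q−1) = 65.
m₁ = c^(d_p) mod p: c ≡ 5 (mod 11), and 5^3 mod 11 = 4.
m₂ = c^(d_q) mod q: c ≡ 91 (mod 97), and 91^65 mod 97 = 81.
h = q_inv·(m₁ − m₂) mod p = 5·(4 − 81) mod 11 = 0.
m = m₂ + h·q = 81 + 0·97 = 81.

81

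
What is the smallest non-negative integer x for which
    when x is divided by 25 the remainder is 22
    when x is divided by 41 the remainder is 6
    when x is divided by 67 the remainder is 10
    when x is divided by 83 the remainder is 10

928697

The moduli are pairwise coprime; N = 25·41·67·83 = 5700025.
N/25 = 228001; 228001 ≡ 1 (mod 25), inverse 1.
N/41 = 139025; 139025 ≡ 35 (mod 41); 35·34 ≡ 1, so inverse 34.
N/67 = 85075; 85075 ≡ 52 (mod 67); 52·58 ≡ 1, so inverse 58.
N/83 = 68675; 68675 ≡ 34 (mod 83); 34·22 ≡ 1, so inverse 22.
x ≡ 22·228001·1 + 6·139025·34 + 10·85075·58 + 10·68675·22 = 97829122.
97829122 mod 5700025 = 928697.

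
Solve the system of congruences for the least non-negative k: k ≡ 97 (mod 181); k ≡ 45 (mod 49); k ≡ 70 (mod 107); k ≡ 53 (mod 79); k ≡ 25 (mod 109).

3283970882

Combine the congruences pairwise.
From k ≡ 97 (mod 181) write k = 97 + 181t. Substituting into k ≡ 45 (mod 49) gives 181t ≡ 46 (mod 49), and since 34⁻¹ ≡ 13 (mod 49), t ≡ 10. Hence k ≡ 97 + 181·10 = 1907 (mod 8869).
From k ≡ 1907 (mod 8869) write k = 1907 + 8869t. Substituting into k ≡ 70 (mod 107) gives 8869t ≡ 89 (mod 107), and since 95⁻¹ ≡ 98 (mod 107), t ≡ 55. Hence k ≡ 1907 + 8869·55 = 489702 (mod 948983).
From k ≡ 489702 (mod 948983) write k = 489702 + 948983t. Substituting into k ≡ 53 (mod 79) gives 948983t ≡ 72 (mod 79), and since 35⁻¹ ≡ 70 (mod 79), t ≡ 63. Hence k ≡ 489702 + 948983·63 = 60275631 (mod 74969657).
From k ≡ 60275631 (mod 74969657) write k = 60275631 + 74969657t. Substituting into k ≡ 25 (mod 109) gives 74969657t ≡ 86 (mod 109), and since 2⁻¹ ≡ 55 (mod 109), t ≡ 43. Hence k ≡ 60275631 + 74969657·43 = 3283970882 (mod 8171692613).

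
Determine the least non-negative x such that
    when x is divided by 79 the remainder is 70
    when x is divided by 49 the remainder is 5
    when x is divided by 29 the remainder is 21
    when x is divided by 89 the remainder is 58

6519308

The moduli are pairwise coprime; N = 79·49·29·89 = 9991051.
N/79 = 126469; 126469 ≡ 69 (mod 79); 69·71 ≡ 1, so inverse 71.
N/49 = 203899; 203899 ≡ 10 (mod 49); 10·5 ≡ 1, so inverse 5.
N/29 = 344519; 344519 ≡ 28 (mod 29); 28·28 ≡ 1, so inverse 28.
N/89 = 112259; 112259 ≡ 30 (mod 89); 30·3 ≡ 1, so inverse 3.
x ≡ 70·126469·71 + 5·203899·5 + 21·344519·28 + 58·112259·3 = 855758643.
855758643 mod 9991051 = 6519308.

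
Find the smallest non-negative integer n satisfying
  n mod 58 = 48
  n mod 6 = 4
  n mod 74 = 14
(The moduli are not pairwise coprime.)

976

gcd(58, 6) = 2 and 2 | (4 − 48), so the pair is consistent; merging gives n ≡ 106 (mod 174), where 174 = lcm(58, 6).
gcd(174, 74) = 2 and 2 | (14 − 106), so the pair is consistent; merging gives n ≡ 976 (mod 6438), where 6438 = lcm(174, 74).
The solution is unique modulo lcm(58, 6, 74) = 6438.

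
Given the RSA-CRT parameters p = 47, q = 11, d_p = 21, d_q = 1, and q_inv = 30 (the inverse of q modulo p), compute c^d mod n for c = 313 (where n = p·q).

38

m₁ = c^(d_p) mod p: c ≡ 31 (mod 47), and 31^21 mod 47 = 38.
m₂ = c^(d_q) mod q: c ≡ 5 (mod 11), and 5^1 mod 11 = 5.
h = q_inv·(m₁ − m₂) mod p = 30·(38 − 5) mod 47 = 3.
m = m₂ + h·q = 5 + 3·11 = 38.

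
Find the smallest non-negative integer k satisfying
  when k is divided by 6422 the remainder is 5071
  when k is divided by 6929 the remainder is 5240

178465

Combine the congruences pairwise.
gcd(6422, 6929) = 169 and 169 | (5240 − 5071), so the pair is consistent; merging gives k ≡ 178465 (mod 263302), where 263302 = lcm(6422, 6929).
The solution is unique modulo lcm(6422, 6929) = 263302.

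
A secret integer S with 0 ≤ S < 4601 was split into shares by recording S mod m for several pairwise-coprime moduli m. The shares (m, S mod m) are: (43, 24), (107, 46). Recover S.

153

From S ≡ 24 (mod 43) write S = 24 + 43t. Substituting into S ≡ 46 (mod 107) gives 43t ≡ 22 (mod 107), and since 43⁻¹ ≡ 5 (mod 107), t ≡ 3. Hence S ≡ 24 + 43·3 = 153 (mod 4601).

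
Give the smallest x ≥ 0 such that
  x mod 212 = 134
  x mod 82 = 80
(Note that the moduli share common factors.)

982

Combine the congruences pairwise.
gcd(212, 82) = 2 and 2 | (80 − 134), so the pair is consistent; merging gives x ≡ 982 (mod 8692), where 8692 = lcm(212, 82).
The solution is unique modulo lcm(212, 82) = 8692.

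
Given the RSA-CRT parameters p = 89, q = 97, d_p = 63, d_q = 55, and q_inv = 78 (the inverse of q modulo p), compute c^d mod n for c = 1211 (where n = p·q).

5593

m₁ = c^(d_p) mod p: c ≡ 54 (mod 89), and 54^63 mod 89 = 75.
m₂ = c^(d_q) mod q: c ≡ 47 (mod 97), and 47^55 mod 97 = 64.
h = q_inv·(m₁ − m₂) mod p = 78·(75 − 64) mod 89 = 57.
m = m₂ + h·q = 64 + 57·97 = 5593.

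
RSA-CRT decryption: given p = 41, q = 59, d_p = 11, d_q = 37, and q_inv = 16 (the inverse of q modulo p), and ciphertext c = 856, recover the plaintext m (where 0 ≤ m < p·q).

m₁ = c^(d_p) mod p: c ≡ 36 (mod 41), and 36^11 mod 41 = 5.
m₂ = c^(d_q) mod q: c ≡ 30 (mod 59), and 30^37 mod 59 = 56.
h = q_inv·(m₁ − m₂) mod p = 16·(5 − 56) mod 41 = 4.
m = m₂ + h·q = 56 + 4·59 = 292.

292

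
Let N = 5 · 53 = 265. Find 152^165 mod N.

222

Mod 5: 152 ≡ 2; by Fermat, exponent reduces to 165 mod 4 = 1; 2^1 ≡ 2 (mod 5).
Mod 53: 152 ≡ 46; by Fermat, exponent reduces to 165 mod 52 = 9; 46^9 ≡ 10 (mod 53).
Combine by CRT: x ≡ 2 (mod 5), x ≡ 10 (mod 53) ⇒ x ≡ 222 (mod 265).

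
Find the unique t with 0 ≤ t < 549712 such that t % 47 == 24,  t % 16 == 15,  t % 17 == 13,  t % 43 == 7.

500527

From t ≡ 24 (mod 47) write t = 24 + 47s. Substituting into t ≡ 15 (mod 16) gives 47s ≡ 7 (mod 16), and since 15⁻¹ ≡ 15 (mod 16), s ≡ 9. Hence t ≡ 24 + 47·9 = 447 (mod 752).
From t ≡ 447 (mod 752) write t = 447 + 752s. Substituting into t ≡ 13 (mod 17) gives 752s ≡ 8 (mod 17), and since 4⁻¹ ≡ 13 (mod 17), s ≡ 2. Hence t ≡ 447 + 752·2 = 1951 (mod 12784).
From t ≡ 1951 (mod 12784) write t = 1951 + 12784s. Substituting into t ≡ 7 (mod 43) gives 12784s ≡ 34 (mod 43), and since 13⁻¹ ≡ 10 (mod 43), s ≡ 39. Hence t ≡ 1951 + 12784·39 = 500527 (mod 549712).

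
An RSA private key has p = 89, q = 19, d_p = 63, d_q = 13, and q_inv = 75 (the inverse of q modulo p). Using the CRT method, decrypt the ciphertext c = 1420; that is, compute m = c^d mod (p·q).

591

m₁ = c^(d_p) mod p: c ≡ 85 (mod 89), and 85^63 mod 89 = 57.
m₂ = c^(d_q) mod q: c ≡ 14 (mod 19), and 14^13 mod 19 = 2.
h = q_inv·(m₁ − m₂) mod p = 75·(57 − 2) mod 89 = 31.
m = m₂ + h·q = 2 + 31·19 = 591.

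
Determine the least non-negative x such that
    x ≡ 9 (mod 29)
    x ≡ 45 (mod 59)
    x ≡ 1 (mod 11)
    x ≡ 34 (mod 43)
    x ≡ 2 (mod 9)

340121

The moduli are pairwise coprime; N = 29·59·11·43·9 = 7283727.
N/29 = 251163; 251163 ≡ 23 (mod 29); 23·24 ≡ 1, so inverse 24.
N/59 = 123453; 123453 ≡ 25 (mod 59); 25·26 ≡ 1, so inverse 26.
N/11 = 662157; 662157 ≡ 1 (mod 11), inverse 1.
N/43 = 169389; 169389 ≡ 12 (mod 43); 12·18 ≡ 1, so inverse 18.
N/9 = 809303; 809303 ≡ 5 (mod 9); 5·2 ≡ 1, so inverse 2.
x ≡ 9·251163·24 + 45·123453·26 + 1·662157·1 + 34·169389·18 + 2·809303·2 = 306256655.
306256655 mod 7283727 = 340121.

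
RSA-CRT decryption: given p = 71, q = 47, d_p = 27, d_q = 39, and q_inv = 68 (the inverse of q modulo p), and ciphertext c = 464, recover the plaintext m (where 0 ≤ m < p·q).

223

m₁ = c^(d_p) mod p: c ≡ 38 (mod 71), and 38^27 mod 71 = 10.
m₂ = c^(d_q) mod q: c ≡ 41 (mod 47), and 41^39 mod 47 = 35.
h = q_inv·(m₁ − m₂) mod p = 68·(10 − 35) mod 71 = 4.
m = m₂ + h·q = 35 + 4·47 = 223.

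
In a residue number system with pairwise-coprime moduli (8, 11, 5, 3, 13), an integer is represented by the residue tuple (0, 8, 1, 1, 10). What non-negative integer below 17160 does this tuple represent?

7576

From x ≡ 0 (mod 8) write x = 0 + 8t. Substituting into x ≡ 8 (mod 11) gives 8t ≡ 8 (mod 11), and since 8⁻¹ ≡ 7 (mod 11), t ≡ 1. Hence x ≡ 0 + 8·1 = 8 (mod 88).
From x ≡ 8 (mod 88) write x = 8 + 88t. Substituting into x ≡ 1 (mod 5) gives 88t ≡ 3 (mod 5), and since 3⁻¹ ≡ 2 (mod 5), t ≡ 1. Hence x ≡ 8 + 88·1 = 96 (mod 440).
From x ≡ 96 (mod 440) write x = 96 + 440t. Substituting into x ≡ 1 (mod 3) gives 440t ≡ 1 (mod 3), and since 2⁻¹ ≡ 2 (mod 3), t ≡ 2. Hence x ≡ 96 + 440·2 = 976 (mod 1320).
From x ≡ 976 (mod 1320) write x = 976 + 1320t. Substituting into x ≡ 10 (mod 13) gives 1320t ≡ 9 (mod 13), and since 7⁻¹ ≡ 2 (mod 13), t ≡ 5. Hence x ≡ 976 + 1320·5 = 7576 (mod 17160).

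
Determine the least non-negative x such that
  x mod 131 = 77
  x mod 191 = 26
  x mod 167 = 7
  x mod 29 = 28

The moduli are pairwise coprime; N = 131·191·167·29 = 121176703.
N/131 = 925013; 925013 ≡ 22 (mod 131); 22·6 ≡ 1, so inverse 6.
N/191 = 634433; 634433 ≡ 122 (mod 191); 122·155 ≡ 1, so inverse 155.
N/167 = 725609; 725609 ≡ 161 (mod 167); 161·139 ≡ 1, so inverse 139.
N/29 = 4178507; 4178507 ≡ 13 (mod 29); 13·9 ≡ 1, so inverse 9.
x ≡ 77·925013·6 + 26·634433·155 + 7·725609·139 + 28·4178507·9 = 4743122317.
4743122317 mod 121176703 = 17230900.

17230900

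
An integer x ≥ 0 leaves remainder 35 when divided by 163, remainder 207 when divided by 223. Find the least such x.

1991

From x ≡ 35 (mod 163) write x = 35 + 163t. Substituting into x ≡ 207 (mod 223) gives 163t ≡ 172 (mod 223), and since 163⁻¹ ≡ 26 (mod 223), t ≡ 12. Hence x ≡ 35 + 163·12 = 1991 (mod 36349).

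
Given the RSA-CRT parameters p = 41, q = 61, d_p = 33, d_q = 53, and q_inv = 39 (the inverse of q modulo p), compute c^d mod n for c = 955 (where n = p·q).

520

m₁ = c^(d_p) mod p: c ≡ 12 (mod 41), and 12^33 mod 41 = 28.
m₂ = c^(d_q) mod q: c ≡ 40 (mod 61), and 40^53 mod 61 = 32.
h = q_inv·(m₁ − m₂) mod p = 39·(28 − 32) mod 41 = 8.
m = m₂ + h·q = 32 + 8·61 = 520.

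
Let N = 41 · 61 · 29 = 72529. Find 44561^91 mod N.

Mod 41: 44561 ≡ 35; by Fermat, exponent reduces to 91 mod 40 = 11; 35^11 ≡ 13 (mod 41).
Mod 61: 44561 ≡ 31; by Fermat, exponent reduces to 91 mod 60 = 31; 31^31 ≡ 30 (mod 61).
Mod 29: 44561 ≡ 17; by Fermat, exponent reduces to 91 mod 28 = 7; 17^7 ≡ 12 (mod 29).
Combine by CRT: x ≡ 13 (mod 41), x ≡ 30 (mod 61), x ≡ 12 (mod 29) ⇒ x ≡ 42120 (mod 72529).

42120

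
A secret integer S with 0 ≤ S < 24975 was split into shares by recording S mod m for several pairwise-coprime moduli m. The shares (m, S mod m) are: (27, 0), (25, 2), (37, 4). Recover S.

12177

From S ≡ 0 (mod 27) write S = 0 + 27t. Substituting into S ≡ 2 (mod 25) gives 27t ≡ 2 (mod 25), and since 2⁻¹ ≡ 13 (mod 25), t ≡ 1. Hence S ≡ 0 + 27·1 = 27 (mod 675).
From S ≡ 27 (mod 675) write S = 27 + 675t. Substituting into S ≡ 4 (mod 37) gives 675t ≡ 14 (mod 37), and since 9⁻¹ ≡ 33 (mod 37), t ≡ 18. Hence S ≡ 27 + 675·18 = 12177 (mod 24975).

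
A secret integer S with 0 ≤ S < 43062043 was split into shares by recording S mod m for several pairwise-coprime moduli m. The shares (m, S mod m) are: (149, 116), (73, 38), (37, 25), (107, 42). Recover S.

The moduli are pairwise coprime; N = 149·73·37·107 = 43062043.
N/149 = 289007; 289007 ≡ 96 (mod 149); 96·104 ≡ 1, so inverse 104.
N/73 = 589891; 589891 ≡ 51 (mod 73); 51·63 ≡ 1, so inverse 63.
N/37 = 1163839; 1163839 ≡ 4 (mod 37); 4·28 ≡ 1, so inverse 28.
N/107 = 402449; 402449 ≡ 22 (mod 107); 22·73 ≡ 1, so inverse 73.
S ≡ 116·289007·104 + 38·589891·63 + 25·1163839·28 + 42·402449·73 = 6947375436.
6947375436 mod 43062043 = 14386513.

14386513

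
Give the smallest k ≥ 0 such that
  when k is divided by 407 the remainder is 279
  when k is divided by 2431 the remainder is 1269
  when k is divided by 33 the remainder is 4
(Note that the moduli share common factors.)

Combine the congruences pairwise.
gcd(407, 2431) = 11 and 11 | (1269 − 279), so the pair is consistent; merging gives k ≡ 40165 (mod 89947), where 89947 = lcm(407, 2431).
gcd(89947, 33) = 11 and 11 | (4 − 40165), so the pair is consistent; merging gives k ≡ 40165 (mod 269841), where 269841 = lcm(89947, 33).
The solution is unique modulo lcm(407, 2431, 33) = 269841.

40165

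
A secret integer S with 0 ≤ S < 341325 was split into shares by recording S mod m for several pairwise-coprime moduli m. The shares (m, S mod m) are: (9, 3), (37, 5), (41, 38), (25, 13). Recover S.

192738

The moduli are pairwise coprime; N = 9·37·41·25 = 341325.
N/9 = 37925; 37925 ≡ 8 (mod 9); 8·8 ≡ 1, so inverse 8.
N/37 = 9225; 9225 ≡ 12 (mod 37); 12·34 ≡ 1, so inverse 34.
N/41 = 8325; 8325 ≡ 2 (mod 41); 2·21 ≡ 1, so inverse 21.
N/25 = 13653; 13653 ≡ 3 (mod 25); 3·17 ≡ 1, so inverse 17.
S ≡ 3·37925·8 + 5·9225·34 + 38·8325·21 + 13·13653·17 = 12139113.
12139113 mod 341325 = 192738.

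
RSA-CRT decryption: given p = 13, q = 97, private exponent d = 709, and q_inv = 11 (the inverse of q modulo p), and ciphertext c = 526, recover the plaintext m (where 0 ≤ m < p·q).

d_p = d mod (p−1) = 709 mod 12 = 1; d_q = d mod (q−1) = 37.
m₁ = c^(d_p) mod p: c ≡ 6 (mod 13), and 6^1 mod 13 = 6.
m₂ = c^(d_q) mod q: c ≡ 41 (mod 97), and 41^37 mod 97 = 84.
h = q_inv·(m₁ − m₂) mod p = 11·(6 − 84) mod 13 = 0.
m = m₂ + h·q = 84 + 0·97 = 84.

84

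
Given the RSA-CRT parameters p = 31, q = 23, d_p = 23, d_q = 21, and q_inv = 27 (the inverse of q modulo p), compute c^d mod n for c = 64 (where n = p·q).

101

m₁ = c^(d_p) mod p: c ≡ 2 (mod 31), and 2^23 mod 31 = 8.
m₂ = c^(d_q) mod q: c ≡ 18 (mod 23), and 18^21 mod 23 = 9.
h = q_inv·(m₁ − m₂) mod p = 27·(8 − 9) mod 31 = 4.
m = m₂ + h·q = 9 + 4·23 = 101.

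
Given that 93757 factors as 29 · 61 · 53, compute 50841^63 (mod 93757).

724

Mod 29: 50841 ≡ 4; by Fermat, exponent reduces to 63 mod 28 = 7; 4^7 ≡ 28 (mod 29).
Mod 61: 50841 ≡ 28; by Fermat, exponent reduces to 63 mod 60 = 3; 28^3 ≡ 53 (mod 61).
Mod 53: 50841 ≡ 14; by Fermat, exponent reduces to 63 mod 52 = 11; 14^11 ≡ 35 (mod 53).
Combine by CRT: x ≡ 28 (mod 29), x ≡ 53 (mod 61), x ≡ 35 (mod 53) ⇒ x ≡ 724 (mod 93757).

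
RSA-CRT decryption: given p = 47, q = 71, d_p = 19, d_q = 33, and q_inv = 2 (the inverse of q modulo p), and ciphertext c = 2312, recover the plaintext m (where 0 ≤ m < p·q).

3238

m₁ = c^(d_p) mod p: c ≡ 9 (mod 47), and 9^19 mod 47 = 42.
m₂ = c^(d_q) mod q: c ≡ 40 (mod 71), and 40^33 mod 71 = 43.
h = q_inv·(m₁ − m₂) mod p = 2·(42 − 43) mod 47 = 45.
m = m₂ + h·q = 43 + 45·71 = 3238.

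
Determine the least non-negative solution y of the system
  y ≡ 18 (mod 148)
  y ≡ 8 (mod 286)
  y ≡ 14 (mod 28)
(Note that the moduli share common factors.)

84378

gcd(148, 286) = 2 and 2 | (8 − 18), so the pair is consistent; merging gives y ≡ 20886 (mod 21164), where 21164 = lcm(148, 286).
gcd(21164, 28) = 4 and 4 | (14 − 20886), so the pair is consistent; merging gives y ≡ 84378 (mod 148148), where 148148 = lcm(21164, 28).
The solution is unique modulo lcm(148, 286, 28) = 148148.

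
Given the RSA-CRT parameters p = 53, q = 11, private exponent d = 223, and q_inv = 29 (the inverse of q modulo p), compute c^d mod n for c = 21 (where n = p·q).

d_p = d mod (p−1) = 223 mod 52 = 15; d_q = d mod (q−1) = 3.
m₁ = c^(d_p) mod p: c ≡ 21 (mod 53), and 21^15 mod 53 = 20.
m₂ = c^(d_q) mod q: c ≡ 10 (mod 11), and 10^3 mod 11 = 10.
h = q_inv·(m₁ − m₂) mod p = 29·(20 − 10) mod 53 = 25.
m = m₂ + h·q = 10 + 25·11 = 285.

285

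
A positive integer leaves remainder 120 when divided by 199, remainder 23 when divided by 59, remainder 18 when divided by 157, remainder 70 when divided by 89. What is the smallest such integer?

The moduli are pairwise coprime; N = 199·59·157·89 = 164056993.
N/199 = 824407; 824407 ≡ 149 (mod 199); 149·195 ≡ 1, so inverse 195.
N/59 = 2780627; 2780627 ≡ 16 (mod 59); 16·48 ≡ 1, so inverse 48.
N/157 = 1044949; 1044949 ≡ 114 (mod 157); 114·73 ≡ 1, so inverse 73.
N/89 = 1843337; 1843337 ≡ 58 (mod 89); 58·66 ≡ 1, so inverse 66.
k ≡ 120·824407·195 + 23·2780627·48 + 18·1044949·73 + 70·1843337·66 = 32250215934.
32250215934 mod 164056993 = 95045306.

95045306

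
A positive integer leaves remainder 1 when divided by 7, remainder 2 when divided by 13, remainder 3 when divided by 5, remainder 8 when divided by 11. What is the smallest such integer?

From n ≡ 1 (mod 7) write n = 1 + 7t. Substituting into n ≡ 2 (mod 13) gives 7t ≡ 1 (mod 13), and since 7⁻¹ ≡ 2 (mod 13), t ≡ 2. Hence n ≡ 1 + 7·2 = 15 (mod 91).
From n ≡ 15 (mod 91) write n = 15 + 91t. Substituting into n ≡ 3 (mod 5) gives 91t ≡ 3 (mod 5), and since 1⁻¹ ≡ 1 (mod 5), t ≡ 3. Hence n ≡ 15 + 91·3 = 288 (mod 455).
From n ≡ 288 (mod 455) write n = 288 + 455t. Substituting into n ≡ 8 (mod 11) gives 455t ≡ 6 (mod 11), and since 4⁻¹ ≡ 3 (mod 11), t ≡ 7. Hence n ≡ 288 + 455·7 = 3473 (mod 5005).

3473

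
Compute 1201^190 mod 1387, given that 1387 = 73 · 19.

403

Mod 73: 1201 ≡ 33; by Fermat, exponent reduces to 190 mod 72 = 46; 33^46 ≡ 38 (mod 73).
Mod 19: 1201 ≡ 4; by Fermat, exponent reduces to 190 mod 18 = 10; 4^10 ≡ 4 (mod 19).
Combine by CRT: x ≡ 38 (mod 73), x ≡ 4 (mod 19) ⇒ x ≡ 403 (mod 1387).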